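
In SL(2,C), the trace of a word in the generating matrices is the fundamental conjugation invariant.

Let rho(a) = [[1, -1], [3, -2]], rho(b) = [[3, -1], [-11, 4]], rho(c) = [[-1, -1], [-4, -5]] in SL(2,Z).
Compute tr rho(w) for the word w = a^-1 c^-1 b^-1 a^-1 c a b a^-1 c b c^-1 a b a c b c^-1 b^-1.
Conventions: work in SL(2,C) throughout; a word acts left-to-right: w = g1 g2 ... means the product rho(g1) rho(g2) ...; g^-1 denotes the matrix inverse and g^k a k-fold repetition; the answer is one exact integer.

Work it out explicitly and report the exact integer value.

557542363

rho(a^-1) = [[-2, 1], [-3, 1]]
... * rho(c^-1) = [[-5, 1], [4, -1]]  ->  [[14, -3], [19, -4]]
... * rho(b^-1) = [[4, 1], [11, 3]]  ->  [[23, 5], [32, 7]]
... * rho(a^-1) = [[-2, 1], [-3, 1]]  ->  [[-61, 28], [-85, 39]]
... * rho(c) = [[-1, -1], [-4, -5]]  ->  [[-51, -79], [-71, -110]]
... * rho(a) = [[1, -1], [3, -2]]  ->  [[-288, 209], [-401, 291]]
... * rho(b) = [[3, -1], [-11, 4]]  ->  [[-3163, 1124], [-4404, 1565]]
... * rho(a^-1) = [[-2, 1], [-3, 1]]  ->  [[2954, -2039], [4113, -2839]]
... * rho(c) = [[-1, -1], [-4, -5]]  ->  [[5202, 7241], [7243, 10082]]
... * rho(b) = [[3, -1], [-11, 4]]  ->  [[-64045, 23762], [-89173, 33085]]
... * rho(c^-1) = [[-5, 1], [4, -1]]  ->  [[415273, -87807], [578205, -122258]]
... * rho(a) = [[1, -1], [3, -2]]  ->  [[151852, -239659], [211431, -333689]]
... * rho(b) = [[3, -1], [-11, 4]]  ->  [[3091805, -1110488], [4304872, -1546187]]
... * rho(a) = [[1, -1], [3, -2]]  ->  [[-239659, -870829], [-333689, -1212498]]
... * rho(c) = [[-1, -1], [-4, -5]]  ->  [[3722975, 4593804], [5183681, 6396179]]
... * rho(b) = [[3, -1], [-11, 4]]  ->  [[-39362919, 14652241], [-54806926, 20401035]]
... * rho(c^-1) = [[-5, 1], [4, -1]]  ->  [[255423559, -54015160], [355638770, -75207961]]
... * rho(b^-1) = [[4, 1], [11, 3]]  ->  [[427527476, 93378079], [595267509, 130014887]]
tr = 427527476 + 130014887 = 557542363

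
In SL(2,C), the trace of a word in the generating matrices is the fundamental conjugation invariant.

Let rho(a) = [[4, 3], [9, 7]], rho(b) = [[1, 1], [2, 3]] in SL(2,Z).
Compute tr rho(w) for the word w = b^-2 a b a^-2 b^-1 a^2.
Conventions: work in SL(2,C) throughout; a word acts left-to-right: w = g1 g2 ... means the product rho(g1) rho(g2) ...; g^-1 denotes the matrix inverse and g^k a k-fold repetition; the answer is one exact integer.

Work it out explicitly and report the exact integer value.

-11875

rho(b^-1) = [[3, -1], [-2, 1]]
... * rho(b^-1) = [[3, -1], [-2, 1]]  ->  [[11, -4], [-8, 3]]
... * rho(a) = [[4, 3], [9, 7]]  ->  [[8, 5], [-5, -3]]
... * rho(b) = [[1, 1], [2, 3]]  ->  [[18, 23], [-11, -14]]
... * rho(a^-1) = [[7, -3], [-9, 4]]  ->  [[-81, 38], [49, -23]]
... * rho(a^-1) = [[7, -3], [-9, 4]]  ->  [[-909, 395], [550, -239]]
... * rho(b^-1) = [[3, -1], [-2, 1]]  ->  [[-3517, 1304], [2128, -789]]
... * rho(a) = [[4, 3], [9, 7]]  ->  [[-2332, -1423], [1411, 861]]
... * rho(a) = [[4, 3], [9, 7]]  ->  [[-22135, -16957], [13393, 10260]]
tr = -22135 + 10260 = -11875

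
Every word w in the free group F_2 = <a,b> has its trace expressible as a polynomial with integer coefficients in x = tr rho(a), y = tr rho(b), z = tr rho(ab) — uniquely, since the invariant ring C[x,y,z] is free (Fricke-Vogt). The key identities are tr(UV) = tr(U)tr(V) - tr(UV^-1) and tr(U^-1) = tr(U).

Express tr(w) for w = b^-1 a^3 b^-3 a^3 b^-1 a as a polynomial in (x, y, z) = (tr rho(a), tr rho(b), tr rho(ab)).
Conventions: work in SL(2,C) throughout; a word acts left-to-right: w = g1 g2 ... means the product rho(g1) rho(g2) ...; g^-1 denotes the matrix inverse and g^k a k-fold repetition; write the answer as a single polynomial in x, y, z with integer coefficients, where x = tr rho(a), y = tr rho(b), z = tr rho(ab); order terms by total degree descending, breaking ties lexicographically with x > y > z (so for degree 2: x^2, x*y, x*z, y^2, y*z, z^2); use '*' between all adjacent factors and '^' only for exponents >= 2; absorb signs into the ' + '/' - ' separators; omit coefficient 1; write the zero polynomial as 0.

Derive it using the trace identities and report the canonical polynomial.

apply: trace(a^2) = trace(a)*trace(a) - trace(1) = x^2 - 2
use: trace(a^3) = trace(a)*trace(a^2) - trace(a) = x^3 - 3*x
trace(a^4) = trace(a)*trace(a^3) - trace(a^2) = x^4 - 4*x^2 + 2
apply: trace(a^5) = trace(a)*trace(a^4) - trace(a^3) = x^5 - 5*x^3 + 5*x
trace(a^6) = trace(a)*trace(a^5) - trace(a^4) = x^6 - 6*x^4 + 9*x^2 - 2
use: trace(a^7) = trace(a)*trace(a^6) - trace(a^5) = x^7 - 7*x^5 + 14*x^3 - 7*x
apply: trace(a b a) = trace(a)*trace(b a) - trace(b) = x*z - y
apply: trace(a^2 b a) = trace(a)*trace(a b a) - trace(a b) = x^2*z - x*y - z
apply: trace(b a^4) = trace(a)*trace(a^2 b a) - trace(a^2 b) = x^3*z - x^2*y - 2*x*z + y
trace(a^3 b a^2) = trace(a)*trace(b a^4) - trace(b a^3) = x^4*z - x^3*y - 3*x^2*z + 2*x*y + z
apply: trace(a b a^5) = trace(a)*trace(a^3 b a^2) - trace(a^3 b a) = x^5*z - x^4*y - 4*x^3*z + 3*x^2*y + 3*x*z - y
use: trace(a^7 b) = trace(a)*trace(a b a^5) - trace(a b a^4) = x^6*z - x^5*y - 5*x^4*z + 4*x^3*y + 6*x^2*z - 3*x*y - z
apply: trace(a^3 b^-1 a^4) = trace(a^7)*trace(b) - trace(a^7 b) = x^7*y - x^6*z - 6*x^5*y + 5*x^4*z + 10*x^3*y - 6*x^2*z - 4*x*y + z
apply: trace(b a b a) = trace(b a)*trace(b a) - trace(1) = z^2 - 2
trace(b a b) = trace(b)*trace(a b) - trace(a) = y*z - x
use: trace(b a^2 b a) = trace(a)*trace(b a b a) - trace(b a b) = x*z^2 - y*z - x
trace(b a^2 b) = trace(b)*trace(a^2 b) - trace(a^2) = x*y*z - x^2 - y^2 + 2
apply: trace(a b a^2 b a) = trace(a)*trace(b a^2 b a) - trace(b a^2 b) = x^2*z^2 - 2*x*y*z + y^2 - 2
use: trace(b a^3 b a^2) = trace(a)*trace(a b a^2 b a) - trace(a b a^2 b) = x^3*z^2 - 2*x^2*y*z + x*y^2 - x*z^2 + y*z - x
trace(b a^3 b a) = trace(a)*trace(b a b a^2) - trace(b a b a) = x^2*z^2 - x*y*z - x^2 - z^2 + 2
apply: trace(a^2 b a^3 b a) = trace(a)*trace(b a^3 b a^2) - trace(b a^3 b a) = x^4*z^2 - 2*x^3*y*z + x^2*y^2 - 2*x^2*z^2 + 2*x*y*z + z^2 - 2
use: trace(a^4 b a^3 b) = trace(a)*trace(a^2 b a^3 b a) - trace(a^2 b a^3 b) = x^5*z^2 - 2*x^4*y*z + x^3*y^2 - 3*x^3*z^2 + 4*x^2*y*z - x*y^2 + 2*x*z^2 - y*z - x
trace(a^3 b^-1 a^4 b) = trace(a^4 b a^3)*trace(b) - trace(a^4 b a^3 b) = x^6*y*z - x^5*y^2 - x^5*z^2 - 3*x^4*y*z + 3*x^3*y^2 + 3*x^3*z^2 + 2*x^2*y*z - 2*x*y^2 - 2*x*z^2 + x
trace(b^-1 a^3 b^-1 a^4) = trace(a^3 b^-1 a^4)*trace(b) - trace(a^3 b^-1 a^4 b) = x^7*y^2 - 2*x^6*y*z - 5*x^5*y^2 + x^5*z^2 + 8*x^4*y*z + 7*x^3*y^2 - 3*x^3*z^2 - 8*x^2*y*z - 2*x*y^2 + 2*x*z^2 + y*z - x
use: trace(b^-2 a^3 b^-1 a^4) = trace(b^-1 a^3 b^-1 a^4)*trace(b) - trace(b^-1 a^3 b^-1 a^4 b) = x^7*y^3 - 2*x^6*y^2*z - x^7*y - 5*x^5*y^3 + x^5*y*z^2 + x^6*z + 8*x^4*y^2*z + 6*x^5*y + 7*x^3*y^3 - 3*x^3*y*z^2 - 5*x^4*z - 8*x^2*y^2*z - 10*x^3*y - 2*x*y^3 + 2*x*y*z^2 + 6*x^2*z + y^2*z + 3*x*y - z
use: trace(a^3 b^-3 a^3 b^-1 a) = trace(b^-2 a^3 b^-1 a^4)*trace(b) - trace(b^-2 a^3 b^-1 a^4 b) = x^7*y^4 - 2*x^6*y^3*z - 2*x^7*y^2 - 5*x^5*y^4 + x^5*y^2*z^2 + 3*x^6*y*z + 8*x^4*y^3*z + 11*x^5*y^2 - x^5*z^2 + 7*x^3*y^4 - 3*x^3*y^2*z^2 - 13*x^4*y*z - 8*x^2*y^3*z - 17*x^3*y^2 + 3*x^3*z^2 - 2*x*y^4 + 2*x*y^2*z^2 + 14*x^2*y*z + y^3*z + 5*x*y^2 - 2*x*z^2 - 2*y*z + x
trace(a^2 b a b a^2) = trace(a)*trace(b a b a^3) - trace(b a b a^2) = x^3*z^2 - x^2*y*z - x^3 - 2*x*z^2 + y*z + 3*x
trace(a^2 b a b a^3) = trace(a)*trace(a^2 b a b a^2) - trace(a^2 b a b a) = x^4*z^2 - x^3*y*z - x^4 - 3*x^2*z^2 + 2*x*y*z + 4*x^2 + z^2 - 2
apply: trace(a b a^6 b) = trace(a)*trace(a^2 b a b a^3) - trace(a^2 b a b a^2) = x^5*z^2 - x^4*y*z - x^5 - 4*x^3*z^2 + 3*x^2*y*z + 5*x^3 + 3*x*z^2 - y*z - 5*x
trace(a^3 b^-1 a b a^3) = trace(a b a^6)*trace(b) - trace(a b a^6 b) = x^6*y*z - x^5*y^2 - x^5*z^2 - 4*x^4*y*z + x^5 + 4*x^3*y^2 + 4*x^3*z^2 + 3*x^2*y*z - 5*x^3 - 3*x*y^2 - 3*x*z^2 + 5*x
trace(b a b a b a) = trace(a b a b)*trace(a b) - trace(b a) = z^3 - 3*z
trace(b a b a b) = trace(b)*trace(a b a b) - trace(a b a) = y*z^2 - x*z - y
apply: trace(b a b a^2 b a) = trace(a)*trace(b a b a b a) - trace(b a b a b) = x*z^3 - y*z^2 - 2*x*z + y
apply: trace(b a b a^2 b) = trace(b)*trace(a b a^2 b) - trace(a b a^2) = x*y*z^2 - x^2*z - y^2*z + z
use: trace(a b a b a^2 b a) = trace(a)*trace(b a b a^2 b a) - trace(b a b a^2 b) = x^2*z^3 - 2*x*y*z^2 - x^2*z + y^2*z + x*y - z
apply: trace(b a^3 b a b a^2) = trace(a)*trace(a b a b a^2 b a) - trace(a b a b a^2 b) = x^3*z^3 - 2*x^2*y*z^2 - x^3*z + x*y^2*z - x*z^3 + x^2*y + y*z^2 + x*z - y
trace(b a^3 b a b a) = trace(a)*trace(b a b a b a^2) - trace(b a b a b a) = x^2*z^3 - x*y*z^2 - 2*x^2*z - z^3 + x*y + 3*z
apply: trace(a b a^3 b a^3 b) = trace(a)*trace(b a^3 b a b a^2) - trace(b a^3 b a b a) = x^4*z^3 - 2*x^3*y*z^2 - x^4*z + x^2*y^2*z - 2*x^2*z^3 + x^3*y + 2*x*y*z^2 + 3*x^2*z + z^3 - 2*x*y - 3*z
trace(a^3 b^-1 a b a^3 b) = trace(a b a^3 b a^3)*trace(b) - trace(a b a^3 b a^3 b) = x^5*y*z^2 - 2*x^4*y^2*z - x^4*z^3 + x^3*y^3 - x^3*y*z^2 + x^4*z + 3*x^2*y^2*z + 2*x^2*z^3 - x^3*y - x*y^3 - 3*x^2*z - y^2*z - z^3 + x*y + 3*z
apply: trace(b^-1 a^3 b^-1 a b a^3) = trace(a^3 b^-1 a b a^3)*trace(b) - trace(a^3 b^-1 a b a^3 b) = x^6*y^2*z - x^5*y^3 - 2*x^5*y*z^2 - 2*x^4*y^2*z + x^4*z^3 + x^5*y + 3*x^3*y^3 + 5*x^3*y*z^2 - x^4*z - 2*x^2*z^3 - 4*x^3*y - 2*x*y^3 - 3*x*y*z^2 + 3*x^2*z + y^2*z + z^3 + 4*x*y - 3*z
trace(b^-1 a^3 b^-1 a b a^3 b^-1) = trace(b^-1 a^3 b^-1 a b a^3)*trace(b) - trace(b^-1 a^3 b^-1 a b a^3 b) = x^6*y^3*z - x^5*y^4 - 2*x^5*y^2*z^2 - x^6*y*z - 2*x^4*y^3*z + x^4*y*z^3 + 2*x^5*y^2 + x^5*z^2 + 3*x^3*y^4 + 5*x^3*y^2*z^2 + 3*x^4*y*z - 2*x^2*y*z^3 - x^5 - 8*x^3*y^2 - 4*x^3*z^2 - 2*x*y^4 - 3*x*y^2*z^2 + y^3*z + y*z^3 + 5*x^3 + 7*x*y^2 + 3*x*z^2 - 3*y*z - 5*x
apply: trace(a^3 b^-3 a^3 b^-1 a b) = trace(b^-1 a^3 b^-1 a b a^3 b^-1)*trace(b) - trace(b^-1 a^3 b^-1 a b a^3) = x^6*y^4*z - x^5*y^5 - 2*x^5*y^3*z^2 - 2*x^6*y^2*z - 2*x^4*y^4*z + x^4*y^2*z^3 + 3*x^5*y^3 + 3*x^5*y*z^2 + 3*x^3*y^5 + 5*x^3*y^3*z^2 + 5*x^4*y^2*z - x^4*z^3 - 2*x^2*y^2*z^3 - 2*x^5*y - 11*x^3*y^3 - 9*x^3*y*z^2 - 2*x*y^5 - 3*x*y^3*z^2 + x^4*z + 2*x^2*z^3 + y^4*z + y^2*z^3 + 9*x^3*y + 9*x*y^3 + 6*x*y*z^2 - 3*x^2*z - 4*y^2*z - z^3 - 9*x*y + 3*z
apply: trace(b^-1 a^3 b^-3 a^3 b^-1 a) = trace(a^3 b^-3 a^3 b^-1 a)*trace(b) - trace(a^3 b^-3 a^3 b^-1 a b) = x^7*y^5 - 3*x^6*y^4*z - 2*x^7*y^3 - 4*x^5*y^5 + 3*x^5*y^3*z^2 + 5*x^6*y^2*z + 10*x^4*y^4*z - x^4*y^2*z^3 + 8*x^5*y^3 - 4*x^5*y*z^2 + 4*x^3*y^5 - 8*x^3*y^3*z^2 - 18*x^4*y^2*z + x^4*z^3 - 8*x^2*y^4*z + 2*x^2*y^2*z^3 + 2*x^5*y - 6*x^3*y^3 + 12*x^3*y*z^2 + 5*x*y^3*z^2 - x^4*z + 14*x^2*y^2*z - 2*x^2*z^3 - y^2*z^3 - 9*x^3*y - 4*x*y^3 - 8*x*y*z^2 + 3*x^2*z + 2*y^2*z + z^3 + 10*x*y - 3*z

x^7*y^5 - 3*x^6*y^4*z - 2*x^7*y^3 - 4*x^5*y^5 + 3*x^5*y^3*z^2 + 5*x^6*y^2*z + 10*x^4*y^4*z - x^4*y^2*z^3 + 8*x^5*y^3 - 4*x^5*y*z^2 + 4*x^3*y^5 - 8*x^3*y^3*z^2 - 18*x^4*y^2*z + x^4*z^3 - 8*x^2*y^4*z + 2*x^2*y^2*z^3 + 2*x^5*y - 6*x^3*y^3 + 12*x^3*y*z^2 + 5*x*y^3*z^2 - x^4*z + 14*x^2*y^2*z - 2*x^2*z^3 - y^2*z^3 - 9*x^3*y - 4*x*y^3 - 8*x*y*z^2 + 3*x^2*z + 2*y^2*z + z^3 + 10*x*y - 3*z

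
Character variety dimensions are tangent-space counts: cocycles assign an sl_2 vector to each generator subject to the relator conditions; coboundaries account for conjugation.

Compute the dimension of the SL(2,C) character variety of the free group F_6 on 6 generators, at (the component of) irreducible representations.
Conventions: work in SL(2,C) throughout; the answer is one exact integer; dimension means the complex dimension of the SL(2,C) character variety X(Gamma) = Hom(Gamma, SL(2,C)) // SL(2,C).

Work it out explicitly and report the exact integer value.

15

Here Gamma is free of rank 6 — no relator constrains a cocycle.
Z^1(Gamma, Ad rho) = (sl_2)^6: a cocycle is a free choice of one sl_2 vector per generator, so dim Z^1 = 3*6 = 18.
dim B^1 = 3: the coboundary map is injective because an irreducible image has centralizer 0 in sl_2.
dim H^1 = 18 - 3 = 15, which is dim X.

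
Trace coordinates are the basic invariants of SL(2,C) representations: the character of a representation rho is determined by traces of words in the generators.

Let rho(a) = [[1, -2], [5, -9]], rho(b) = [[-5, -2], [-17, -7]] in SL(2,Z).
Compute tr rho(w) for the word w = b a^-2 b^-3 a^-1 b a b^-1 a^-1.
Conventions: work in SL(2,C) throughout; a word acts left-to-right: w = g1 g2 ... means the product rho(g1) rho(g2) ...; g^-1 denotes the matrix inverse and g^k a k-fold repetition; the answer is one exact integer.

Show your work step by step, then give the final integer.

rho(b) = [[-5, -2], [-17, -7]]
... * rho(a^-1) = [[-9, 2], [-5, 1]]  ->  [[55, -12], [188, -41]]
... * rho(a^-1) = [[-9, 2], [-5, 1]]  ->  [[-435, 98], [-1487, 335]]
... * rho(b^-1) = [[-7, 2], [17, -5]]  ->  [[4711, -1360], [16104, -4649]]
... * rho(b^-1) = [[-7, 2], [17, -5]]  ->  [[-56097, 16222], [-191761, 55453]]
... * rho(b^-1) = [[-7, 2], [17, -5]]  ->  [[668453, -193304], [2285028, -660787]]
... * rho(a^-1) = [[-9, 2], [-5, 1]]  ->  [[-5049557, 1143602], [-17261317, 3909269]]
... * rho(b) = [[-5, -2], [-17, -7]]  ->  [[5806551, 2093900], [19849012, 7157751]]
... * rho(a) = [[1, -2], [5, -9]]  ->  [[16276051, -30458202], [55637767, -104117783]]
... * rho(b^-1) = [[-7, 2], [17, -5]]  ->  [[-631721791, 184843112], [-2159466680, 631864449]]
... * rho(a^-1) = [[-9, 2], [-5, 1]]  ->  [[4761280559, -1078600470], [16275877875, -3687068911]]
tr = 4761280559 + -3687068911 = 1074211648

1074211648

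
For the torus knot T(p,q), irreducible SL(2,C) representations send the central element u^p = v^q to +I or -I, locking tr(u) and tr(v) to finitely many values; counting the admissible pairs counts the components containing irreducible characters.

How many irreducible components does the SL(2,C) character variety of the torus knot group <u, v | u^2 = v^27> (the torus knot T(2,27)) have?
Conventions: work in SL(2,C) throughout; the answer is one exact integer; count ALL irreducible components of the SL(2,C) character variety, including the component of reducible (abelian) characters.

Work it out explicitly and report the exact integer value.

Gamma = < u, v | u^2 = v^27 > (torus knot T(2,27)); the central element u^2 = v^27 acts as +I or -I in any irreducible SL(2,C) representation.
So on each irreducible component the traces are pinned: tr(u) = 2*cos(pi*alpha/2) with 1 <= alpha <= 1, tr(v) = 2*cos(pi*beta/27) with 1 <= beta <= 26.
Consistency of u^2 = (-1)^alpha I with v^27 = (-1)^beta I forces alpha = beta (mod 2).
Enumerate parity-matched pairs: 1*13 odd-odd plus 0*13 even-even gives 13.
Total: 13 irreducible-character components + 1 reducible (abelian) component = 14.

14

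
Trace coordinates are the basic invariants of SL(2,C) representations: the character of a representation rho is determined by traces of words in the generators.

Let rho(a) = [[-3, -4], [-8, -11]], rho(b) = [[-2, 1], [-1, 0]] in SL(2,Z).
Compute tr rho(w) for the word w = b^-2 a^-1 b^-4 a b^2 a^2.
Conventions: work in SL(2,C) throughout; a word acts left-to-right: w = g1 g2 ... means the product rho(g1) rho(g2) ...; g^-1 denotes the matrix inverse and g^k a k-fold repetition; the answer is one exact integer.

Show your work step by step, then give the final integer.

162146

rho(b^-1) = [[0, -1], [1, -2]]
... * rho(b^-1) = [[0, -1], [1, -2]]  ->  [[-1, 2], [-2, 3]]
... * rho(a^-1) = [[-11, 4], [8, -3]]  ->  [[27, -10], [46, -17]]
... * rho(b^-1) = [[0, -1], [1, -2]]  ->  [[-10, -7], [-17, -12]]
... * rho(b^-1) = [[0, -1], [1, -2]]  ->  [[-7, 24], [-12, 41]]
... * rho(b^-1) = [[0, -1], [1, -2]]  ->  [[24, -41], [41, -70]]
... * rho(b^-1) = [[0, -1], [1, -2]]  ->  [[-41, 58], [-70, 99]]
... * rho(a) = [[-3, -4], [-8, -11]]  ->  [[-341, -474], [-582, -809]]
... * rho(b) = [[-2, 1], [-1, 0]]  ->  [[1156, -341], [1973, -582]]
... * rho(b) = [[-2, 1], [-1, 0]]  ->  [[-1971, 1156], [-3364, 1973]]
... * rho(a) = [[-3, -4], [-8, -11]]  ->  [[-3335, -4832], [-5692, -8247]]
... * rho(a) = [[-3, -4], [-8, -11]]  ->  [[48661, 66492], [83052, 113485]]
tr = 48661 + 113485 = 162146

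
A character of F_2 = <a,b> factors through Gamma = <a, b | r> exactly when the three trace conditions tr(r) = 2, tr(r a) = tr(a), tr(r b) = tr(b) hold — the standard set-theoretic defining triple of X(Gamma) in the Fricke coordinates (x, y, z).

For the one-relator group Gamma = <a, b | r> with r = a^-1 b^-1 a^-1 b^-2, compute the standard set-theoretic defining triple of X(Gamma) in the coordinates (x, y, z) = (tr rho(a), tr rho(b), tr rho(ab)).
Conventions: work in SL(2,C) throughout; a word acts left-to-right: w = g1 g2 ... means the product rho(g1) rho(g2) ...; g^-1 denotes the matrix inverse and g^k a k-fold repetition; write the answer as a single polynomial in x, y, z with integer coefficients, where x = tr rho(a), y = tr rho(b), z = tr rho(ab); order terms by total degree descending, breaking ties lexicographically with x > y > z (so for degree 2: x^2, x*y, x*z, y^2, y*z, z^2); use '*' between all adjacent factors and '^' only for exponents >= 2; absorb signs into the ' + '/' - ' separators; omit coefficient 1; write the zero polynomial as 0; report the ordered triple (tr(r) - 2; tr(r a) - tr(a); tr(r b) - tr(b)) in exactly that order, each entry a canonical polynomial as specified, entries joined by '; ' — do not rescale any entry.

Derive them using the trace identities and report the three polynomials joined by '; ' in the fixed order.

y*z^2 - x*z - y - 2; y^2*z - x*y - x - z; z^2 - y - 2

next, trace(a^-1) = trace(a) = x
next, trace(a^-1 b) = trace(b) * trace(a) - trace(b a)  (eliminate a^-1) = x*y - z
and trace(b^-1 a^-1) = trace(a^-1) * trace(b) - trace(a^-1 b)  (eliminate b^-1) = z
next, trace(b^-1 a^-1 b^-1) = trace(b^-1 a^-1) * trace(b) - trace(b^-1 a^-1 b)  (eliminate b^-1) = y*z - x
trace(b^-1 a^-1 b^-2) = trace(b^-1 a^-1 b^-1) * trace(b) - trace(b^-1 a^-1)  (eliminate b^-1) = y^2*z - x*y - z
and trace(b^-2) = trace(b^-1) * trace(b) - trace(1)  (eliminate b^-1) = y^2 - 2
and trace(a b a) = trace(a) * trace(b a) - trace(b)  (reduce the a square) = x*z - y
and trace(a b a b) = trace(b a) * trace(b a) - trace(1)  (split on b) = z^2 - 2
and trace(b^-1 a b a) = trace(a b a) * trace(b) - trace(a b a b)  (eliminate b^-1) = x*y*z - y^2 - z^2 + 2
trace(b^-2 a b a) = trace(b^-1 a b a) * trace(b) - trace(b^-1 a b a b)  (eliminate b^-1) = x*y^2*z - y^3 - y*z^2 - x*z + 3*y
next, trace(a^-1 b^-2 a b) = trace(b^-2 a b) * trace(a) - trace(b^-2 a b a)  (eliminate a^-1) = -x*y^2*z + x^2*y + y^3 + y*z^2 - 3*y
and trace(b^-1 a^-1 b^-2 a) = trace(a^-1 b^-2 a) * trace(b) - trace(a^-1 b^-2 a b)  (eliminate b^-1) = x*y^2*z - x^2*y - y*z^2 + y
next, trace(a^-1 b^-1 a^-1 b^-2) = trace(b^-1 a^-1 b^-2) * trace(a) - trace(b^-1 a^-1 b^-2 a)  (eliminate a^-1) = y*z^2 - x*z - y
assemble the triple (trace(r) - 2; trace(r a) - x; trace(r b) - y)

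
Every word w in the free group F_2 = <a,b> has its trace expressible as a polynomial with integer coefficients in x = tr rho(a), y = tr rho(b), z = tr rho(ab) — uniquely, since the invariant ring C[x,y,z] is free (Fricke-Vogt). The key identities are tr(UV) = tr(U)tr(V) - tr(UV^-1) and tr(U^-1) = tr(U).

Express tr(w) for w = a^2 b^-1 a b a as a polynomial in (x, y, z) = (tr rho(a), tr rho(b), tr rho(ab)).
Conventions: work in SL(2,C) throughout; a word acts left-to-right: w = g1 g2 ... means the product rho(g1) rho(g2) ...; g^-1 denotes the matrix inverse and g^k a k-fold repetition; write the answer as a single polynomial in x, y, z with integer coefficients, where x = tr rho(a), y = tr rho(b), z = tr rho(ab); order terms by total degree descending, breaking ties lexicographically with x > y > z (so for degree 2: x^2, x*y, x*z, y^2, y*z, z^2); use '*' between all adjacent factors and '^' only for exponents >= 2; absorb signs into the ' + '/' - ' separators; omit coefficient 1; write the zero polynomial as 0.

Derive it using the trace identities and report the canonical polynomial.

next, tr(b a^2) = tr(a) tr(b a) - tr(b) = x*z - y
and tr(a^2 b a) = tr(a) tr(b a^2) - tr(b a) = x^2*z - x*y - z
tr(a b a^3) = tr(a) tr(a^2 b a) - tr(a^2 b) = x^3*z - x^2*y - 2*x*z + y
and tr(b a b a) = tr(b a) tr(b a) - tr(1)   [split at repeated b] = z^2 - 2
tr(b a b) = tr(b) tr(a b) - tr(a) = y*z - x
and tr(a b a b a) = tr(a) tr(b a b a) - tr(b a b) = x*z^2 - y*z - x
tr(a b a^3 b) = tr(a) tr(a b a b a) - tr(a b a b) = x^2*z^2 - x*y*z - x^2 - z^2 + 2
tr(a^2 b^-1 a b a) = tr(a b a^3) tr(b) - tr(a b a^3 b) = x^3*y*z - x^2*y^2 - x^2*z^2 - x*y*z + x^2 + y^2 + z^2 - 2

x^3*y*z - x^2*y^2 - x^2*z^2 - x*y*z + x^2 + y^2 + z^2 - 2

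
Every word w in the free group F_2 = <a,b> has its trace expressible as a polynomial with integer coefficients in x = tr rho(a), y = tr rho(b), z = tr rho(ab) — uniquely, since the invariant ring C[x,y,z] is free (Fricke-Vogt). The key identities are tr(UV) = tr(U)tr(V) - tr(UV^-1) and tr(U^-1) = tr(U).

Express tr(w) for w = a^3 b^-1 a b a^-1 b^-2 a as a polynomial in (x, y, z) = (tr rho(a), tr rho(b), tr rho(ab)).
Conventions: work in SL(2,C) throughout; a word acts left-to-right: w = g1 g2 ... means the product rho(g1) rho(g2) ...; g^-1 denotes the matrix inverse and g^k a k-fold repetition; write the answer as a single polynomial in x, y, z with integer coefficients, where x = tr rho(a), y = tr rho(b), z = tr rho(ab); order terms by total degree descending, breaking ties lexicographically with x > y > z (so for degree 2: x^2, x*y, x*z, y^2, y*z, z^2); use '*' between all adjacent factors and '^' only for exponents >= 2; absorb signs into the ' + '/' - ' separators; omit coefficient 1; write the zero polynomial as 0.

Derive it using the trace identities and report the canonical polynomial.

-x^5*y^3*z + x^6*y^2 + x^4*y^4 + 2*x^4*y^2*z^2 - x^5*y*z + 2*x^3*y^3*z - x^3*y*z^3 - 6*x^4*y^2 - 3*x^2*y^4 - 5*x^2*y^2*z^2 + 4*x^3*y*z + x*y^3*z + 2*x*y*z^3 + 11*x^2*y^2 + x^2*z^2 + y^4 + y^2*z^2 - 5*x*y*z - x^2 - 4*y^2 - z^2 + 2

trace(a^2) = trace(a) * trace(a) - trace(1) = x^2 - 2
trace(a^3) = trace(a) * trace(a^2) - trace(a) = x^3 - 3*x
and trace(a^4) = trace(a) * trace(a^3) - trace(a^2) = x^4 - 4*x^2 + 2
next, trace(a^5) = trace(a) * trace(a^4) - trace(a^3) = x^5 - 5*x^3 + 5*x
trace(a b a) = trace(a) * trace(b a) - trace(b) = x*z - y
next, trace(a^2 b a) = trace(a) * trace(a b a) - trace(a b) = x^2*z - x*y - z
trace(a^2 b a^2) = trace(a) * trace(a^2 b a) - trace(a^2 b) = x^3*z - x^2*y - 2*x*z + y
trace(a^5 b) = trace(a) * trace(a^2 b a^2) - trace(a^2 b a) = x^4*z - x^3*y - 3*x^2*z + 2*x*y + z
trace(a b^-1 a^4) = trace(a^5) * trace(b) - trace(a^5 b) = x^5*y - x^4*z - 4*x^3*y + 3*x^2*z + 3*x*y - z
next, trace(b a b a) = trace(b a) * trace(b a) - trace(1) = z^2 - 2
trace(b a b) = trace(b) * trace(a b) - trace(a) = y*z - x
trace(b a b a^2) = trace(a) * trace(b a b a) - trace(b a b) = x*z^2 - y*z - x
trace(a^2 b a b a) = trace(a) * trace(b a b a^2) - trace(b a b a) = x^2*z^2 - x*y*z - x^2 - z^2 + 2
trace(a^4 b a b) = trace(a) * trace(a^2 b a b a) - trace(a^2 b a b) = x^3*z^2 - x^2*y*z - x^3 - 2*x*z^2 + y*z + 3*x
and trace(a b^-1 a^4 b) = trace(a^4 b a) * trace(b) - trace(a^4 b a b) = x^4*y*z - x^3*y^2 - x^3*z^2 - 2*x^2*y*z + x^3 + 2*x*y^2 + 2*x*z^2 - 3*x
next, trace(b^-1 a^4 b^-1 a) = trace(a b^-1 a^4) * trace(b) - trace(a b^-1 a^4 b) = x^5*y^2 - 2*x^4*y*z - 3*x^3*y^2 + x^3*z^2 + 5*x^2*y*z - x^3 + x*y^2 - 2*x*z^2 - y*z + 3*x
trace(a b a^5) = trace(a) * trace(a^4 b a) - trace(a^4 b) = x^5*z - x^4*y - 4*x^3*z + 3*x^2*y + 3*x*z - y
trace(a b a^5 b) = trace(a) * trace(a^2 b a b a^2) - trace(a^2 b a b a) = x^4*z^2 - x^3*y*z - x^4 - 3*x^2*z^2 + 2*x*y*z + 4*x^2 + z^2 - 2
trace(a^4 b^-1 a b a) = trace(a b a^5) * trace(b) - trace(a b a^5 b) = x^5*y*z - x^4*y^2 - x^4*z^2 - 3*x^3*y*z + x^4 + 3*x^2*y^2 + 3*x^2*z^2 + x*y*z - 4*x^2 - y^2 - z^2 + 2
and trace(b a b a b a) = trace(a b a b) * trace(a b) - trace(b a) = z^3 - 3*z
next, trace(b a b a b) = trace(b) * trace(a b a b) - trace(a b a) = y*z^2 - x*z - y
trace(a b a b a b a) = trace(a) * trace(b a b a b a) - trace(b a b a b) = x*z^3 - y*z^2 - 2*x*z + y
trace(a b a b a b a^2) = trace(a) * trace(a b a b a b a) - trace(a b a b a b) = x^2*z^3 - x*y*z^2 - 2*x^2*z - z^3 + x*y + 3*z
trace(a b a b a^4 b) = trace(a) * trace(a b a b a b a^2) - trace(a b a b a b a) = x^3*z^3 - x^2*y*z^2 - 2*x^3*z - 2*x*z^3 + x^2*y + y*z^2 + 5*x*z - y
trace(a^4 b^-1 a b a b) = trace(a b a b a^4) * trace(b) - trace(a b a b a^4 b) = x^4*y*z^2 - x^3*y^2*z - x^3*z^3 - x^4*y - 2*x^2*y*z^2 + 2*x^3*z + 2*x*y^2*z + 2*x*z^3 + 3*x^2*y - 5*x*z - y
trace(a^4 b^-1 a b a b^-1) = trace(a^4 b^-1 a b a) * trace(b) - trace(a^4 b^-1 a b a b) = x^5*y^2*z - x^4*y^3 - 2*x^4*y*z^2 - 2*x^3*y^2*z + x^3*z^3 + 2*x^4*y + 3*x^2*y^3 + 5*x^2*y*z^2 - 2*x^3*z - x*y^2*z - 2*x*z^3 - 7*x^2*y - y^3 - y*z^2 + 5*x*z + 3*y
and trace(b^-2 a^4 b^-1 a b a) = trace(a^4 b^-1 a b a b^-1) * trace(b) - trace(a^4 b^-1 a b a) = x^5*y^3*z - x^4*y^4 - 2*x^4*y^2*z^2 - x^5*y*z - 2*x^3*y^3*z + x^3*y*z^3 + 3*x^4*y^2 + x^4*z^2 + 3*x^2*y^4 + 5*x^2*y^2*z^2 + x^3*y*z - x*y^3*z - 2*x*y*z^3 - x^4 - 10*x^2*y^2 - 3*x^2*z^2 - y^4 - y^2*z^2 + 4*x*y*z + 4*x^2 + 4*y^2 + z^2 - 2
and trace(a^3 b^-1 a b a^-1 b^-2 a) = trace(b^-2 a^4 b^-1 a b) * trace(a) - trace(b^-2 a^4 b^-1 a b a) = -x^5*y^3*z + x^6*y^2 + x^4*y^4 + 2*x^4*y^2*z^2 - x^5*y*z + 2*x^3*y^3*z - x^3*y*z^3 - 6*x^4*y^2 - 3*x^2*y^4 - 5*x^2*y^2*z^2 + 4*x^3*y*z + x*y^3*z + 2*x*y*z^3 + 11*x^2*y^2 + x^2*z^2 + y^4 + y^2*z^2 - 5*x*y*z - x^2 - 4*y^2 - z^2 + 2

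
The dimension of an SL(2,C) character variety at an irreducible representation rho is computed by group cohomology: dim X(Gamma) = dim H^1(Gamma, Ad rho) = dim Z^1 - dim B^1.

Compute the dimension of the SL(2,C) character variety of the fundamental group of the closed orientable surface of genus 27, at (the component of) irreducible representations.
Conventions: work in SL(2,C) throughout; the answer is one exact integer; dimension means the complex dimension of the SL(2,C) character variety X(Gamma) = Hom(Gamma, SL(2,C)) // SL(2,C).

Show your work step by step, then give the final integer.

156

Gamma = pi_1(Sigma_27) = < a_1, b_1, ..., a_27, b_27 | prod [a_i, b_i] > has 2g = 54 generators and 1 relator.
Unconstrained cocycle data is one sl_2 vector per generator (162 dimensions), cut by the relator condition d_2(z) = 0.
H^2 = coker(d_2) is dual to H^0 = 0 at irreducible rho (Poincare duality), so d_2 is onto: dim Z^1 = 159.
As always at irreducible rho, dim B^1 = 3.
Hence dim X = 159 - 3 = 156.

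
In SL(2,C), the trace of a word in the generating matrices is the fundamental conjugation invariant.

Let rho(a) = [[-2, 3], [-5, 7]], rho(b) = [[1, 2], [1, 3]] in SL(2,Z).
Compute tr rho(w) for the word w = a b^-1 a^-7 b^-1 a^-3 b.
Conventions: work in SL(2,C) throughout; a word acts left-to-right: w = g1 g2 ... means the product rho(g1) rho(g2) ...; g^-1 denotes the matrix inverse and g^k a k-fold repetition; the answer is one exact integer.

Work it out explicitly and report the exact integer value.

rho(a) = [[-2, 3], [-5, 7]]
... * rho(b^-1) = [[3, -2], [-1, 1]]  ->  [[-9, 7], [-22, 17]]
... * rho(a^-1) = [[7, -3], [5, -2]]  ->  [[-28, 13], [-69, 32]]
... * rho(a^-1) = [[7, -3], [5, -2]]  ->  [[-131, 58], [-323, 143]]
... * rho(a^-1) = [[7, -3], [5, -2]]  ->  [[-627, 277], [-1546, 683]]
... * rho(a^-1) = [[7, -3], [5, -2]]  ->  [[-3004, 1327], [-7407, 3272]]
... * rho(a^-1) = [[7, -3], [5, -2]]  ->  [[-14393, 6358], [-35489, 15677]]
... * rho(a^-1) = [[7, -3], [5, -2]]  ->  [[-68961, 30463], [-170038, 75113]]
... * rho(a^-1) = [[7, -3], [5, -2]]  ->  [[-330412, 145957], [-814701, 359888]]
... * rho(b^-1) = [[3, -2], [-1, 1]]  ->  [[-1137193, 806781], [-2803991, 1989290]]
... * rho(a^-1) = [[7, -3], [5, -2]]  ->  [[-3926446, 1798017], [-9681487, 4433393]]
... * rho(a^-1) = [[7, -3], [5, -2]]  ->  [[-18495037, 8183304], [-45603444, 20177675]]
... * rho(a^-1) = [[7, -3], [5, -2]]  ->  [[-88548739, 39118503], [-218335733, 96454982]]
... * rho(b) = [[1, 2], [1, 3]]  ->  [[-49430236, -59741969], [-121880751, -147306520]]
tr = -49430236 + -147306520 = -196736756

-196736756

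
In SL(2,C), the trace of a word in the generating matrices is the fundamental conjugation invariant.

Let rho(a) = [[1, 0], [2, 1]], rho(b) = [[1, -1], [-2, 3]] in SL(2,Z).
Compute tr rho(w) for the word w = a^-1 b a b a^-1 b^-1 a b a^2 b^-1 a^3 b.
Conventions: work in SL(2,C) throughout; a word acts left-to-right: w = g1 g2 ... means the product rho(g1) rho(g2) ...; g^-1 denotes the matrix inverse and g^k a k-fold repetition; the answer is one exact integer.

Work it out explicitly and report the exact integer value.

rho(a^-1) = [[1, 0], [-2, 1]]
... * rho(b) = [[1, -1], [-2, 3]]  ->  [[1, -1], [-4, 5]]
... * rho(a) = [[1, 0], [2, 1]]  ->  [[-1, -1], [6, 5]]
... * rho(b) = [[1, -1], [-2, 3]]  ->  [[1, -2], [-4, 9]]
... * rho(a^-1) = [[1, 0], [-2, 1]]  ->  [[5, -2], [-22, 9]]
... * rho(b^-1) = [[3, 1], [2, 1]]  ->  [[11, 3], [-48, -13]]
... * rho(a) = [[1, 0], [2, 1]]  ->  [[17, 3], [-74, -13]]
... * rho(b) = [[1, -1], [-2, 3]]  ->  [[11, -8], [-48, 35]]
... * rho(a) = [[1, 0], [2, 1]]  ->  [[-5, -8], [22, 35]]
... * rho(a) = [[1, 0], [2, 1]]  ->  [[-21, -8], [92, 35]]
... * rho(b^-1) = [[3, 1], [2, 1]]  ->  [[-79, -29], [346, 127]]
... * rho(a) = [[1, 0], [2, 1]]  ->  [[-137, -29], [600, 127]]
... * rho(a) = [[1, 0], [2, 1]]  ->  [[-195, -29], [854, 127]]
... * rho(a) = [[1, 0], [2, 1]]  ->  [[-253, -29], [1108, 127]]
... * rho(b) = [[1, -1], [-2, 3]]  ->  [[-195, 166], [854, -727]]
tr = -195 + -727 = -922

-922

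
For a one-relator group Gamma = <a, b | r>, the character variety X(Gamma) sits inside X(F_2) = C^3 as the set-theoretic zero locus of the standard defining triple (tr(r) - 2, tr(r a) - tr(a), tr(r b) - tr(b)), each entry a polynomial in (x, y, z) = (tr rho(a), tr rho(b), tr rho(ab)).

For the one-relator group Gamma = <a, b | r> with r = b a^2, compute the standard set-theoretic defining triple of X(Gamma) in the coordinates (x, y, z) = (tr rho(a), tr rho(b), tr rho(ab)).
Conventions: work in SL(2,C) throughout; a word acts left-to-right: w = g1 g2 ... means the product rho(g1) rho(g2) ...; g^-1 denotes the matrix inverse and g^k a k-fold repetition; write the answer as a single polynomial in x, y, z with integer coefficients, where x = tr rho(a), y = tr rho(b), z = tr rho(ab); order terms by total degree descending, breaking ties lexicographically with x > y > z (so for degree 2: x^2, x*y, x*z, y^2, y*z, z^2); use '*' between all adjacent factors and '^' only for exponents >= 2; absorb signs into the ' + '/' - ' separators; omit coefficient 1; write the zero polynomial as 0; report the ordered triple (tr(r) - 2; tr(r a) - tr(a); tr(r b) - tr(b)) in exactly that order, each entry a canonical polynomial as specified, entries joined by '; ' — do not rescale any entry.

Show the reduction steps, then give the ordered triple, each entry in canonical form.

trace(b a^2) = trace(a) trace(b a) - trace(b) = x*z - y
trace(b a^3) = trace(a) trace(a b a) - trace(a b)   [square of a] = x^2*z - x*y - z
trace(b^2 a) = trace(b) trace(a b) - trace(a) = y*z - x
trace(b^2) = trace(b) trace(b) - trace(1) = y^2 - 2
trace(b a^2 b) = trace(a) trace(b^2 a) - trace(b^2) = x*y*z - x^2 - y^2 + 2
assemble the triple (trace(r) - 2; trace(r a) - x; trace(r b) - y)

x*z - y - 2; x^2*z - x*y - x - z; x*y*z - x^2 - y^2 - y + 2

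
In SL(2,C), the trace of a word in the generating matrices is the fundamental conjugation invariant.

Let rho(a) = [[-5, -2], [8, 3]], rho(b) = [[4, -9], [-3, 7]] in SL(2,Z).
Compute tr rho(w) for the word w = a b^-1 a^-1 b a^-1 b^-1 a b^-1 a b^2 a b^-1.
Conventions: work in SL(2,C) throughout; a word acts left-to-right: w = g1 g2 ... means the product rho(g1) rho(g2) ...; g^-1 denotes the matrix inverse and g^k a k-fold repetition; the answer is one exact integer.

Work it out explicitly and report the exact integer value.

172302045491

rho(a) = [[-5, -2], [8, 3]]
... * rho(b^-1) = [[7, 9], [3, 4]]  ->  [[-41, -53], [65, 84]]
... * rho(a^-1) = [[3, 2], [-8, -5]]  ->  [[301, 183], [-477, -290]]
... * rho(b) = [[4, -9], [-3, 7]]  ->  [[655, -1428], [-1038, 2263]]
... * rho(a^-1) = [[3, 2], [-8, -5]]  ->  [[13389, 8450], [-21218, -13391]]
... * rho(b^-1) = [[7, 9], [3, 4]]  ->  [[119073, 154301], [-188699, -244526]]
... * rho(a) = [[-5, -2], [8, 3]]  ->  [[639043, 224757], [-1012713, -356180]]
... * rho(b^-1) = [[7, 9], [3, 4]]  ->  [[5147572, 6650415], [-8157531, -10539137]]
... * rho(a) = [[-5, -2], [8, 3]]  ->  [[27465460, 9656101], [-43525441, -15302349]]
... * rho(b) = [[4, -9], [-3, 7]]  ->  [[80893537, -179596433], [-128194717, 284612526]]
... * rho(b) = [[4, -9], [-3, 7]]  ->  [[862363447, -1985216864], [-1366616446, 3146040135]]
... * rho(a) = [[-5, -2], [8, 3]]  ->  [[-20193552147, -7680377486], [32001403310, 12171353297]]
... * rho(b^-1) = [[7, 9], [3, 4]]  ->  [[-164395997487, -212463479267], [260523883061, 336698042978]]
tr = -164395997487 + 336698042978 = 172302045491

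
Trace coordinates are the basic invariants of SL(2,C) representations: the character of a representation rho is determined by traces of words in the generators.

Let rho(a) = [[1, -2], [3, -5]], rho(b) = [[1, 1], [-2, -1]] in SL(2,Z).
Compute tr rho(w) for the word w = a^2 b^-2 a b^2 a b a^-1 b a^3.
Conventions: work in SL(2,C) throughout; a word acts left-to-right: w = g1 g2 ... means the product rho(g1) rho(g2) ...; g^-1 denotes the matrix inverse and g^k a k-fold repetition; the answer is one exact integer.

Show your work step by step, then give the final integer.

rho(a) = [[1, -2], [3, -5]]
... * rho(a) = [[1, -2], [3, -5]]  ->  [[-5, 8], [-12, 19]]
... * rho(b^-1) = [[-1, -1], [2, 1]]  ->  [[21, 13], [50, 31]]
... * rho(b^-1) = [[-1, -1], [2, 1]]  ->  [[5, -8], [12, -19]]
... * rho(a) = [[1, -2], [3, -5]]  ->  [[-19, 30], [-45, 71]]
... * rho(b) = [[1, 1], [-2, -1]]  ->  [[-79, -49], [-187, -116]]
... * rho(b) = [[1, 1], [-2, -1]]  ->  [[19, -30], [45, -71]]
... * rho(a) = [[1, -2], [3, -5]]  ->  [[-71, 112], [-168, 265]]
... * rho(b) = [[1, 1], [-2, -1]]  ->  [[-295, -183], [-698, -433]]
... * rho(a^-1) = [[-5, 2], [-3, 1]]  ->  [[2024, -773], [4789, -1829]]
... * rho(b) = [[1, 1], [-2, -1]]  ->  [[3570, 2797], [8447, 6618]]
... * rho(a) = [[1, -2], [3, -5]]  ->  [[11961, -21125], [28301, -49984]]
... * rho(a) = [[1, -2], [3, -5]]  ->  [[-51414, 81703], [-121651, 193318]]
... * rho(a) = [[1, -2], [3, -5]]  ->  [[193695, -305687], [458303, -723288]]
tr = 193695 + -723288 = -529593

-529593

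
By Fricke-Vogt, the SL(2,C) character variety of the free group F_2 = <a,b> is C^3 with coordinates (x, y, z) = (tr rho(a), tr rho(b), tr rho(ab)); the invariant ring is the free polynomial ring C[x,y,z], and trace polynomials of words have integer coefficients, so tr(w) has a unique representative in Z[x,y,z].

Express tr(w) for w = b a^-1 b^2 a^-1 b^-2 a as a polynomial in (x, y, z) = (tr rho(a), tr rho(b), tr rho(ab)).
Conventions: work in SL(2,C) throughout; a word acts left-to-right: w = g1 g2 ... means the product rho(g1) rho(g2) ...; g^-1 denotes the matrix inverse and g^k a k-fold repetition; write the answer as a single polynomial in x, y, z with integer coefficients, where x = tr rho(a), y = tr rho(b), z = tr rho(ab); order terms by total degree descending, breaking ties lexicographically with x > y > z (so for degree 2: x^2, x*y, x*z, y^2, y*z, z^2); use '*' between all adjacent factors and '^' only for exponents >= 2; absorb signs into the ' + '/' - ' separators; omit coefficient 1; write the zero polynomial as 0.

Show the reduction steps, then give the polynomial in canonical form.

-x^2*y^4*z + x^3*y^3 + x*y^5 + 2*x*y^3*z^2 - y^4*z - y^2*z^3 - x^3*y - 5*x*y^3 - x*y*z^2 + 4*y^2*z + 5*x*y - z

tr(a^2 b) = tr(a) * tr(b a) - tr(b) = x*z - y
tr(a^2) = tr(a) * tr(a) - tr(1) = x^2 - 2
apply: tr(b a^2 b) = tr(b) * tr(a^2 b) - tr(a^2) = x*y*z - x^2 - y^2 + 2
use: tr(a b^3 a) = tr(b) * tr(b a^2 b) - tr(b a^2) = x*y^2*z - x^2*y - y^3 - x*z + 3*y
tr(a b a b) = tr(a b) * tr(a b) - tr(1) = z^2 - 2
tr(b a b a b) = tr(b) * tr(a b a b) - tr(a b a) = y*z^2 - x*z - y
use: tr(a b^3 a b) = tr(b) * tr(b a b a b) - tr(b a b a) = y^2*z^2 - x*y*z - y^2 - z^2 + 2
apply: tr(b^-1 a b^3 a) = tr(a b^3 a) * tr(b) - tr(a b^3 a b) = x*y^3*z - x^2*y^2 - y^4 - y^2*z^2 + 4*y^2 + z^2 - 2
apply: tr(b^-2 a b^3 a) = tr(b^-1 a b^3 a) * tr(b) - tr(b^-1 a b^3 a b) = x*y^4*z - x^2*y^3 - y^5 - y^3*z^2 - x*y^2*z + x^2*y + 5*y^3 + y*z^2 + x*z - 5*y
apply: tr(b^2 a^-1 b^-2 a b) = tr(b^-2 a b^3) * tr(a) - tr(b^-2 a b^3 a) = -x*y^4*z + x^2*y^3 + y^5 + y^3*z^2 + x*y^2*z - x^2*y - 5*y^3 - y*z^2 + 5*y
tr(b a b) = tr(b) * tr(a b) - tr(a) = y*z - x
use: tr(b a b^2) = tr(b) * tr(b a b) - tr(b a) = y^2*z - x*y - z
use: tr(a b a b a b) = tr(b a b a) * tr(b a) - tr(a b) = z^3 - 3*z
tr(a b a b a) = tr(a) * tr(b a b a) - tr(b a b) = x*z^2 - y*z - x
apply: tr(b a b a b^2 a) = tr(b) * tr(a b a b a b) - tr(a b a b a) = y*z^3 - x*z^2 - 2*y*z + x
tr(a b a b^2 a^-1 b) = tr(b a b a b^2) * tr(a) - tr(b a b a b^2 a) = x*y^2*z^2 - x^2*y*z - y*z^3 - x*y^2 + 2*y*z + x
tr(b^-1 a b a b^2 a^-1) = tr(a b a b^2 a^-1) * tr(b) - tr(a b a b^2 a^-1 b) = -x*y^2*z^2 + x^2*y*z + y^3*z + y*z^3 - 3*y*z - x
tr(b^2 a^-1 b^-2 a b a) = tr(b^-1 a b a b^2 a^-1) * tr(b) - tr(b^-1 a b a b^2 a^-1 b) = -x*y^3*z^2 + x^2*y^2*z + y^4*z + y^2*z^3 - 4*y^2*z + z
tr(b a^-1 b^2 a^-1 b^-2 a) = tr(b^2 a^-1 b^-2 a b) * tr(a) - tr(b^2 a^-1 b^-2 a b a) = -x^2*y^4*z + x^3*y^3 + x*y^5 + 2*x*y^3*z^2 - y^4*z - y^2*z^3 - x^3*y - 5*x*y^3 - x*y*z^2 + 4*y^2*z + 5*x*y - z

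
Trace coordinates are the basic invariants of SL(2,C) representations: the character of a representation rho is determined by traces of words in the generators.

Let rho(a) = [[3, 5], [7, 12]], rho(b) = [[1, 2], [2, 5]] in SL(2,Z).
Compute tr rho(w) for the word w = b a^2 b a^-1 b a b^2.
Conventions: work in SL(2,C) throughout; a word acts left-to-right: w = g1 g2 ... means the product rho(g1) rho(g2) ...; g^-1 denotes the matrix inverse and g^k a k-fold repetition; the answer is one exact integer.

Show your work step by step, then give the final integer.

rho(b) = [[1, 2], [2, 5]]
... * rho(a) = [[3, 5], [7, 12]]  ->  [[17, 29], [41, 70]]
... * rho(a) = [[3, 5], [7, 12]]  ->  [[254, 433], [613, 1045]]
... * rho(b) = [[1, 2], [2, 5]]  ->  [[1120, 2673], [2703, 6451]]
... * rho(a^-1) = [[12, -5], [-7, 3]]  ->  [[-5271, 2419], [-12721, 5838]]
... * rho(b) = [[1, 2], [2, 5]]  ->  [[-433, 1553], [-1045, 3748]]
... * rho(a) = [[3, 5], [7, 12]]  ->  [[9572, 16471], [23101, 39751]]
... * rho(b) = [[1, 2], [2, 5]]  ->  [[42514, 101499], [102603, 244957]]
... * rho(b) = [[1, 2], [2, 5]]  ->  [[245512, 592523], [592517, 1429991]]
tr = 245512 + 1429991 = 1675503

1675503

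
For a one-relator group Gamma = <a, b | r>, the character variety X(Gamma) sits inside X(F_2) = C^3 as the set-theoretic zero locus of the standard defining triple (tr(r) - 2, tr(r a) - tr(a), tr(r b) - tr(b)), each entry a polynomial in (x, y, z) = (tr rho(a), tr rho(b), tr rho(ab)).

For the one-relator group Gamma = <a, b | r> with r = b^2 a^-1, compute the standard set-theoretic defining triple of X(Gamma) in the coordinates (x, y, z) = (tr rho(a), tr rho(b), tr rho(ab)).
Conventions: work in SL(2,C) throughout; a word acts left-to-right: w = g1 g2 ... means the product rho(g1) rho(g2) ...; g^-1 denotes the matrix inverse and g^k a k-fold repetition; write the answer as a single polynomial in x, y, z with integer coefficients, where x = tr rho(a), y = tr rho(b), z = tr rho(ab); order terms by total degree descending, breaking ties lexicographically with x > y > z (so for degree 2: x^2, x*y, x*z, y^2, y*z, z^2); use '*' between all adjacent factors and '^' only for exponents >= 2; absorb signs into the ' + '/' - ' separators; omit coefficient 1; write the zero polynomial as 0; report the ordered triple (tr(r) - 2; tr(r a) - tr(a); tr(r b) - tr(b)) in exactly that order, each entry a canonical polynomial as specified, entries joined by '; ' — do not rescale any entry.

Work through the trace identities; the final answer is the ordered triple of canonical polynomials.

x*y^2 - y*z - x - 2; y^2 - x - 2; x*y^3 - y^2*z - 2*x*y - y + z

trace(b^2) = trace(b) trace(b) - trace(1) = y^2 - 2
trace(b^2 a) = trace(b) trace(a b) - trace(a) = y*z - x
trace(b^2 a^-1) = trace(b^2) trace(a) - trace(b^2 a) = x*y^2 - y*z - x
trace(b^3) = trace(b) trace(b^2) - trace(b)   [square of b] = y^3 - 3*y
apply: trace(b^3 a) = trace(b) trace(a b^2) - trace(a b)   [square of b] = y^2*z - x*y - z
trace(b^2 a^-1 b) = trace(b^3) trace(a) - trace(b^3 a)   [inverse elimination on a] = x*y^3 - y^2*z - 2*x*y + z
assemble the triple (trace(r) - 2; trace(r a) - x; trace(r b) - y)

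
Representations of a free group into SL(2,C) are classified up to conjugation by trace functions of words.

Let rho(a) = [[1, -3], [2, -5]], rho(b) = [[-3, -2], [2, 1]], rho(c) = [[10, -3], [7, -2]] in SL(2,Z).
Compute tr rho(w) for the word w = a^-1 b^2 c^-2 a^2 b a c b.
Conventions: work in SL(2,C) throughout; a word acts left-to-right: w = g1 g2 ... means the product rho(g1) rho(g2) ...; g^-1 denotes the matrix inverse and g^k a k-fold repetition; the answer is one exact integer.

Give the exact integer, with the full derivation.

rho(a^-1) = [[-5, 3], [-2, 1]]
... * rho(b) = [[-3, -2], [2, 1]]  ->  [[21, 13], [8, 5]]
... * rho(b) = [[-3, -2], [2, 1]]  ->  [[-37, -29], [-14, -11]]
... * rho(c^-1) = [[-2, 3], [-7, 10]]  ->  [[277, -401], [105, -152]]
... * rho(c^-1) = [[-2, 3], [-7, 10]]  ->  [[2253, -3179], [854, -1205]]
... * rho(a) = [[1, -3], [2, -5]]  ->  [[-4105, 9136], [-1556, 3463]]
... * rho(a) = [[1, -3], [2, -5]]  ->  [[14167, -33365], [5370, -12647]]
... * rho(b) = [[-3, -2], [2, 1]]  ->  [[-109231, -61699], [-41404, -23387]]
... * rho(a) = [[1, -3], [2, -5]]  ->  [[-232629, 636188], [-88178, 241147]]
... * rho(c) = [[10, -3], [7, -2]]  ->  [[2127026, -574489], [806249, -217760]]
... * rho(b) = [[-3, -2], [2, 1]]  ->  [[-7530056, -4828541], [-2854267, -1830258]]
tr = -7530056 + -1830258 = -9360314

-9360314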